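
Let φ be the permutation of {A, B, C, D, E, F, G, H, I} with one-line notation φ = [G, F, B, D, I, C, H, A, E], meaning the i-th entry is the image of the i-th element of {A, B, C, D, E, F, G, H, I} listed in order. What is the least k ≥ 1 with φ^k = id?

Decomposing into disjoint cycles gives cycle lengths 3, 3, 2, 1.
Since disjoint cycles commute, ord(φ) = lcm(3, 3, 2) = 6.

6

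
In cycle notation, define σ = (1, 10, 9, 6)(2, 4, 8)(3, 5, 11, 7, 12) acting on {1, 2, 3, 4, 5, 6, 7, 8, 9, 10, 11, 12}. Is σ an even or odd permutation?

odd

The cycle lengths are 5, 4, 3.
A cycle is odd iff its length is even; σ has 1 even-length cycle, so sgn(σ) = (−1)^1 and σ is odd.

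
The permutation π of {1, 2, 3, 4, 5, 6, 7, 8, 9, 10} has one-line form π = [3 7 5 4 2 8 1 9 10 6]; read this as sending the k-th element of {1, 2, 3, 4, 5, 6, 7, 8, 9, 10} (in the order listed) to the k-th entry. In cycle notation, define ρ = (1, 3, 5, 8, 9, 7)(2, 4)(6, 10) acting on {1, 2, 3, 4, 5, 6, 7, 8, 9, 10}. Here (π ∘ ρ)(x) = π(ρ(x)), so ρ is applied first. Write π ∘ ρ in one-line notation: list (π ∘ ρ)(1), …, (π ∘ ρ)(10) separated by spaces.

(π ∘ ρ)(x) = π(ρ(x)). Computing each image: π(ρ(1)) = π(3) = 5, π(ρ(2)) = π(4) = 4, π(ρ(3)) = π(5) = 2, π(ρ(4)) = π(2) = 7, π(ρ(5)) = π(8) = 9, π(ρ(6)) = π(10) = 6, π(ρ(7)) = π(1) = 3, π(ρ(8)) = π(9) = 10, π(ρ(9)) = π(7) = 1, π(ρ(10)) = π(6) = 8.
Hence π ∘ ρ = [5 4 2 7 9 6 3 10 1 8].

5 4 2 7 9 6 3 10 1 8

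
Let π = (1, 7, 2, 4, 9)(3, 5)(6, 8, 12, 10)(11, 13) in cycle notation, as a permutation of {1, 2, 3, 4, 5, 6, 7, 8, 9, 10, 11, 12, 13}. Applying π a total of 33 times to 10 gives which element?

6

10 lies in the 4-cycle (6, 8, 12, 10).
Since the cycle has length 4, π^33 acts on it the same as π^1 (33 mod 4 = 1).
Advancing 1 step from 10: 10 → 6.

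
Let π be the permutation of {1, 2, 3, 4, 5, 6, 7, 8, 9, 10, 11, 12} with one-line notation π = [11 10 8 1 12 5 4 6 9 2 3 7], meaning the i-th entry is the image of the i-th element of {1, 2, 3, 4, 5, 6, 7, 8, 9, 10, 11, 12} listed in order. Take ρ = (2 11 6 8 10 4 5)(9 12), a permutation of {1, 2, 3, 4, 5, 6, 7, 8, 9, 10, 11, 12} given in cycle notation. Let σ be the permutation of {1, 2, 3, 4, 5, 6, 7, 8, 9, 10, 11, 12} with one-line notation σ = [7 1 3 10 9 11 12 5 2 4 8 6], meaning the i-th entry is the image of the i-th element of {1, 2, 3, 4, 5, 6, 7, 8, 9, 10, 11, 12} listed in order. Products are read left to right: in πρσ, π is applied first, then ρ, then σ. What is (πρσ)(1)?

(πρσ)(1) = σ(ρ(π(1))). π(1) = 11, then ρ(11) = 6, then σ(6) = 11, so the result is 11.

11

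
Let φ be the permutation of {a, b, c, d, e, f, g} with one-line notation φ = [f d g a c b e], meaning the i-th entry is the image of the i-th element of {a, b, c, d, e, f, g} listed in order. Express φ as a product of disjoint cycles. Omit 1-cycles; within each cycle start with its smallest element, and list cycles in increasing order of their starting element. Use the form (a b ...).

(a f b d)(c g e)

Start at a and follow images: a → f → b → d → a, giving the cycle (a f b d).
Continuing from each remaining unvisited element yields (a f b d)(c g e).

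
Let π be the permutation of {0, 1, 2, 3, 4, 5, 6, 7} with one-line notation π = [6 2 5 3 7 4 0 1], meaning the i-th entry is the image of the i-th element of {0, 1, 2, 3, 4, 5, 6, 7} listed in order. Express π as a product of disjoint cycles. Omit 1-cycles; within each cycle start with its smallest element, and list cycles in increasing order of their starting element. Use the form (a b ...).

(0 6)(1 2 5 4 7)

Iterating π from 0 gives 0 → 6 → 0; that is the 2-cycle (0 6).
Continuing from each remaining unvisited element yields (0 6)(1 2 5 4 7).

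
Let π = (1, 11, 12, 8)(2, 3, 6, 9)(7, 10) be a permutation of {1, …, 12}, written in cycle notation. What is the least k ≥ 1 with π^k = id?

The cycle type of π is (4, 4, 2, 1, 1).
The order is lcm(4, 4, 2) = 4.

4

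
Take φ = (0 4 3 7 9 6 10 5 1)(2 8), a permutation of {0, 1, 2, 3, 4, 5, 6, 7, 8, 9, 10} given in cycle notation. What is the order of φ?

The cycle type of φ is (9, 2).
The order of φ is the least common multiple of its cycle lengths: lcm(9, 2) = 18.

18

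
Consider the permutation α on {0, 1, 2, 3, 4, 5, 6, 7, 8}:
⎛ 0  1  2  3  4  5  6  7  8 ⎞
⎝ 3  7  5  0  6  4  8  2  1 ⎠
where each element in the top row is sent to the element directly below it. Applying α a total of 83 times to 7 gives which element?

Tracing 7 → 2 → … returns to 7 after 7 steps, so 7 lies in a 7-cycle (1, 7, 2, 5, 4, 6, 8).
Powers repeat with period 7 on this cycle, and 83 mod 7 = 6, so α^83(7) = α^6(7).
Stepping 6 places around the cycle: 7 → 2 → 5 → 4 → 6 → 8 → 1.

1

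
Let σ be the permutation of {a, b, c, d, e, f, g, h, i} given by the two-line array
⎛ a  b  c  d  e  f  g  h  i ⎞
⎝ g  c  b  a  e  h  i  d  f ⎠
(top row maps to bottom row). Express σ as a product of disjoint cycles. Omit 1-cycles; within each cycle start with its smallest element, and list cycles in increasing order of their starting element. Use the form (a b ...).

From a: a → g → i → f → h → d → a, closing the cycle (a g i f h d).
Continuing from each remaining unvisited element yields (a g i f h d)(b c).

(a g i f h d)(b c)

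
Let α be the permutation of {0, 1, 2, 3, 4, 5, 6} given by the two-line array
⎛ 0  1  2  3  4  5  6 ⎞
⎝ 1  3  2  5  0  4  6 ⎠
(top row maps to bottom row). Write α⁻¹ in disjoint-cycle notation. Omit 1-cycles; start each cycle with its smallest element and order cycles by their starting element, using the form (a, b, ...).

The cycle decomposition of α is (0, 1, 3, 5, 4).
The inverse reverses every cycle; in canonical form, α⁻¹ = (0, 4, 5, 3, 1).

(0, 4, 5, 3, 1)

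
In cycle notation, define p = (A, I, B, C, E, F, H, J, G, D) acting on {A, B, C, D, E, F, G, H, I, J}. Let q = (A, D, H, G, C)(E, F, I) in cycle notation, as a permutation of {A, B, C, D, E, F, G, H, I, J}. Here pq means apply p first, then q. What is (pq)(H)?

(pq)(H) = q(p(H)). p(H) = J, then q(J) = J. So (pq)(H) = J.

J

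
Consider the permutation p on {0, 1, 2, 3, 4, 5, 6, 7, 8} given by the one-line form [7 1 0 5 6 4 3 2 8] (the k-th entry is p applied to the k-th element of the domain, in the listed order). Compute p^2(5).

Tracing 5 → 4 → … returns to 5 after 4 steps, so 5 lies in a 4-cycle (3, 5, 4, 6).
Advancing 2 steps from 5: 5 → 4 → 6.

6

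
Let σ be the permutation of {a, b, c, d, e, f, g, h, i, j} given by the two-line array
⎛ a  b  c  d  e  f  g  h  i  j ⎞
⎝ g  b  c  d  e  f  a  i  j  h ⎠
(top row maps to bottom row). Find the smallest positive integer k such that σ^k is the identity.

Decomposing into disjoint cycles gives cycle lengths 3, 2, 1, 1, 1, 1, 1.
The order is lcm(3, 2) = 6.

6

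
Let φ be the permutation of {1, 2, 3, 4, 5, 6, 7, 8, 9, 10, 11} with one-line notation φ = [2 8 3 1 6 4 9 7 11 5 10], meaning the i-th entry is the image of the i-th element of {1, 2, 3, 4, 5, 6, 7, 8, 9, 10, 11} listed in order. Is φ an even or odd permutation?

odd

In disjoint-cycle form the cycle lengths are 10, 1.
A cycle of length ℓ contributes ℓ−1 transpositions, so φ is a product of 9 transpositions — odd.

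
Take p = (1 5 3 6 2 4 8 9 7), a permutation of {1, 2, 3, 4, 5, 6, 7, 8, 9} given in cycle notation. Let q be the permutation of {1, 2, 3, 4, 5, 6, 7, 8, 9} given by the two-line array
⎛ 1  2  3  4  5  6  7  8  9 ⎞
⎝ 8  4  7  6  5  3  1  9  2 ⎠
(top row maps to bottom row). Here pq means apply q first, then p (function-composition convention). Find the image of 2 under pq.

q(2) = 4, then p(4) = 8; composing gives (pq)(2) = 8.

8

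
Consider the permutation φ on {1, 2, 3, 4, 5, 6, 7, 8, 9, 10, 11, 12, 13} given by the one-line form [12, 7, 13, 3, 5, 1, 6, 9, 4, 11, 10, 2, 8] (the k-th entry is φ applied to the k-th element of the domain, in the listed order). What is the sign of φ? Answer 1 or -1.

In disjoint-cycle form the cycle lengths are 5, 5, 2, 1.
A cycle of length ℓ contributes ℓ−1 transpositions, so φ is a product of 4 + 4 + 1 = 9 transpositions — odd.

-1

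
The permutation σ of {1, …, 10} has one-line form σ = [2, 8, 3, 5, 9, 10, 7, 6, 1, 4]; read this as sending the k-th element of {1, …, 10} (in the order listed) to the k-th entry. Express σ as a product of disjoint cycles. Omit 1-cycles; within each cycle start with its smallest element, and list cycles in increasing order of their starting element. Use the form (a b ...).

(1 2 8 6 10 4 5 9)

From 1: 1 → 2 → 8 → 6 → 10 → 4 → 5 → 9 → 1, closing the cycle (1 2 8 6 10 4 5 9).
Continuing from each remaining unvisited element yields (1 2 8 6 10 4 5 9).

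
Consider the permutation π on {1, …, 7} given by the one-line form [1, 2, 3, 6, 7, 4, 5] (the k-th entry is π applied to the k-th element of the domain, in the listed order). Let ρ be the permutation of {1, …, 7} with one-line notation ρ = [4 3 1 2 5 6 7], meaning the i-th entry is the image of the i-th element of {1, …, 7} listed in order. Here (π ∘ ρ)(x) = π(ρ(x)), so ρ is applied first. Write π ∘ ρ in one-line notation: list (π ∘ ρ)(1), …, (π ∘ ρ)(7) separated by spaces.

6 3 1 2 7 4 5

For each element, apply ρ then π: 1 → 4 → 6; 2 → 3 → 3; 3 → 1 → 1; 4 → 2 → 2; 5 → 5 → 7; 6 → 6 → 4; 7 → 7 → 5.
Collecting the images, π ∘ ρ = [6 3 1 2 7 4 5].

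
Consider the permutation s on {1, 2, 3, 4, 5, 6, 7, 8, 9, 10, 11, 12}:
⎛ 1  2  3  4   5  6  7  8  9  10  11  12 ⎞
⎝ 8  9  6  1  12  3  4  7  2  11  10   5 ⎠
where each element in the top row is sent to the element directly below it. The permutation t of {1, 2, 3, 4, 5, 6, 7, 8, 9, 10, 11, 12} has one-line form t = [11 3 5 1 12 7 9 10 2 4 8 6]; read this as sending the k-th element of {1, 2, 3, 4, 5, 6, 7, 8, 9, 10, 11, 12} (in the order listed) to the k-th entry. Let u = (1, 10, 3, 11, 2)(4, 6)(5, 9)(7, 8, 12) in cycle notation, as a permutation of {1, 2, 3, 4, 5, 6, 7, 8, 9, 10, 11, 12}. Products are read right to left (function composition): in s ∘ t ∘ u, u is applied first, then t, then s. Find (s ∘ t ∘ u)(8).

3

Apply the permutations in order: u(8) = 12, then t(12) = 6, then s(6) = 3. So (s ∘ t ∘ u)(8) = 3.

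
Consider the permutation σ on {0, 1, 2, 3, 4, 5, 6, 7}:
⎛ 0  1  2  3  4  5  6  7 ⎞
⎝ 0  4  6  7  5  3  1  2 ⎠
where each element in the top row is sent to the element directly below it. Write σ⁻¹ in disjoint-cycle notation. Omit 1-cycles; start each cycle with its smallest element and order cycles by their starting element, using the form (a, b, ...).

First write σ in disjoint cycles: (1, 4, 5, 3, 7, 2, 6).
The inverse reverses every cycle; in canonical form, σ⁻¹ = (1, 6, 2, 7, 3, 5, 4).

(1, 6, 2, 7, 3, 5, 4)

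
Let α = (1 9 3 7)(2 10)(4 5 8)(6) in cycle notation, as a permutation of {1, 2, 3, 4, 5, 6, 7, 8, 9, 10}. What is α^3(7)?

3

7 lies in the 4-cycle (1 9 3 7).
Advancing 3 steps from 7: 7 → 1 → 9 → 3.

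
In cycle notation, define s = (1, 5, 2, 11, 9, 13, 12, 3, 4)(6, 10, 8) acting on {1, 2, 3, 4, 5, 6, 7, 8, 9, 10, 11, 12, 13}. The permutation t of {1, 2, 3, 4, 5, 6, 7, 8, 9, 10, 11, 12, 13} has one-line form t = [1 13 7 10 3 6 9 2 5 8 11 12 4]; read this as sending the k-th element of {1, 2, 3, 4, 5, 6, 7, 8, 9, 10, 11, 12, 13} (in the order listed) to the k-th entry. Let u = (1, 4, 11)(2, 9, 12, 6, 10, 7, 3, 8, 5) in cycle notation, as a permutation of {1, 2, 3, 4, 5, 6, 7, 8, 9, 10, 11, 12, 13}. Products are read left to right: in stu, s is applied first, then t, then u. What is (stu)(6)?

5

Chase 6: s(6) = 10; t(10) = 8; u(8) = 5. Hence (stu)(6) = 5.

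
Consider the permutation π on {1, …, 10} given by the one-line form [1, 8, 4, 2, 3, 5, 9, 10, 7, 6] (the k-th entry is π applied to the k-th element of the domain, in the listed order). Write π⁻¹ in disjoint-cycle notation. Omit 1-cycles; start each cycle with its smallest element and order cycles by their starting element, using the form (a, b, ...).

(2, 4, 3, 5, 6, 10, 8)(7, 9)

The cycle decomposition of π is (2, 8, 10, 6, 5, 3, 4)(7, 9).
Reversing each cycle (and rotating so the smallest element leads) gives π⁻¹ = (2, 4, 3, 5, 6, 10, 8)(7, 9).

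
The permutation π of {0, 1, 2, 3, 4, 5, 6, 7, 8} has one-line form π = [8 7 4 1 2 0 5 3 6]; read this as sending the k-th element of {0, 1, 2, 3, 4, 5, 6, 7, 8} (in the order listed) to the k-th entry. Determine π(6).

5

6 is element number 7 of the domain, and entry number 7 of the one-line form is 5, so π(6) = 5.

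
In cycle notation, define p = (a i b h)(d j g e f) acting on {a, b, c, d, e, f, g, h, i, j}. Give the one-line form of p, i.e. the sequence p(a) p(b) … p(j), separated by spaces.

Reading each image from the cycles: a→i, b→h, c→c, d→j, e→f, f→d, g→e, h→a, i→b, j→g.
Listing these in domain order gives i h c j f d e a b g.

i h c j f d e a b g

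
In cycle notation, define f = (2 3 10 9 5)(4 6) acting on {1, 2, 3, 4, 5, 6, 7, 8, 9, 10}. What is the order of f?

The cycle type of f is (5, 2, 1, 1, 1).
The order of f is the least common multiple of its cycle lengths: lcm(5, 2) = 10.

10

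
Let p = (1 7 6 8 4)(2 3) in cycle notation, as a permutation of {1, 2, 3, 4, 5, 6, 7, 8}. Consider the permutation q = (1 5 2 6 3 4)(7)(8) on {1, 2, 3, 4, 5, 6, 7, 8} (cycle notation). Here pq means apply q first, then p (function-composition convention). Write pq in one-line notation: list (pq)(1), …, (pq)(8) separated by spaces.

(pq)(x) = p(q(x)). Computing each image: p(q(1)) = p(5) = 5, p(q(2)) = p(6) = 8, p(q(3)) = p(4) = 1, p(q(4)) = p(1) = 7, p(q(5)) = p(2) = 3, p(q(6)) = p(3) = 2, p(q(7)) = p(7) = 6, p(q(8)) = p(8) = 4.
Hence pq = [5 8 1 7 3 2 6 4].

5 8 1 7 3 2 6 4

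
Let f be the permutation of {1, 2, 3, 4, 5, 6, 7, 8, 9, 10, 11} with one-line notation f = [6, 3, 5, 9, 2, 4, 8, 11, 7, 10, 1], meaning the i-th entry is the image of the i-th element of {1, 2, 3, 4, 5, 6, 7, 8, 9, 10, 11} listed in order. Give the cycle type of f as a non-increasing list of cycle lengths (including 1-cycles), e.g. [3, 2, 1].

The disjoint cycles are (1 6 4 9 7 8 11)(2 3 5)(10), with lengths 7, 3, 1 in non-increasing order.

[7, 3, 1]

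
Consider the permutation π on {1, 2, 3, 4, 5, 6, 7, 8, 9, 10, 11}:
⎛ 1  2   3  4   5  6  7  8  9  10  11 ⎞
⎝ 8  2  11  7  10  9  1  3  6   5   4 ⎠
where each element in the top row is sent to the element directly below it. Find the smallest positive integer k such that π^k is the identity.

6

The disjoint-cycle form of π has cycle lengths 6, 2, 2, 1.
The order of π is the least common multiple of its cycle lengths: lcm(6, 2, 2) = 6.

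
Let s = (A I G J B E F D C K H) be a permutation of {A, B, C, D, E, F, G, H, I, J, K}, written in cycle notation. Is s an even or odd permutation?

The cycle lengths are 11.
A cycle is odd iff its length is even; s has 0 even-length cycles, so sgn(s) = (−1)^0 and s is even.

even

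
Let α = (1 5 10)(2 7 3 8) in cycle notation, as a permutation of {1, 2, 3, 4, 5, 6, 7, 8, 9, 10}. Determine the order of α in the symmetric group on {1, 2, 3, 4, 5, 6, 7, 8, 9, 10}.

12

The disjoint cycles have lengths 4, 3, 1, 1, 1.
The order of α is the least common multiple of its cycle lengths: lcm(4, 3) = 12.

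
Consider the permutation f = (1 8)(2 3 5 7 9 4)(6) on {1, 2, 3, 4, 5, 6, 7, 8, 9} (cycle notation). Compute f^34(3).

3 lies in the 6-cycle (2 3 5 7 9 4).
Since the cycle has length 6, f^34 acts on it the same as f^4 (34 mod 6 = 4).
Advancing 4 steps from 3: 3 → 5 → 7 → 9 → 4.

4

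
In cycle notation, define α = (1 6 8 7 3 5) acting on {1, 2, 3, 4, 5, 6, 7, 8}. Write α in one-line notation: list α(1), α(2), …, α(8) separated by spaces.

6 2 5 4 1 8 3 7

Each element maps to the next entry in its cycle (wrapping to the front): 1↦6, 2↦2, 3↦5, 4↦4, 5↦1, 6↦8, 7↦3, 8↦7.
So the one-line form is 6 2 5 4 1 8 3 7.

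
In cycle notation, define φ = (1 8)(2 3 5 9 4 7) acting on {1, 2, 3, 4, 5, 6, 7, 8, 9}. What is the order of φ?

The cycle type of φ is (6, 2, 1).
Since disjoint cycles commute, ord(φ) = lcm(6, 2) = 6.

6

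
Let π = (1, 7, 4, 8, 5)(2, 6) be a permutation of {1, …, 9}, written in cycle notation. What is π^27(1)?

1 lies in the 5-cycle (1, 7, 4, 8, 5).
Powers repeat with period 5 on this cycle, and 27 mod 5 = 2, so π^27(1) = π^2(1).
Advancing 2 steps from 1: 1 → 7 → 4.

4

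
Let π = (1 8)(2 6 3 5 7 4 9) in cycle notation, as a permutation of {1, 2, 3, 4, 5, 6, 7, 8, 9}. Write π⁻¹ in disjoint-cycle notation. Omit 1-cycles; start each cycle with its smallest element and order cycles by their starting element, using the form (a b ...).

If π sends a → b within a cycle, π⁻¹ sends b → a; equivalently, reverse each cycle.
Reversing each cycle of π and rotating so the smallest element leads gives (1 8)(2 9 4 7 5 3 6).

(1 8)(2 9 4 7 5 3 6)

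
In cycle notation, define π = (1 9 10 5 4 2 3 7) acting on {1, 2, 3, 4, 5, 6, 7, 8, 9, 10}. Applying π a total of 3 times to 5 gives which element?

5 lies in the 8-cycle (1 9 10 5 4 2 3 7).
Advancing 3 steps from 5: 5 → 4 → 2 → 3.

3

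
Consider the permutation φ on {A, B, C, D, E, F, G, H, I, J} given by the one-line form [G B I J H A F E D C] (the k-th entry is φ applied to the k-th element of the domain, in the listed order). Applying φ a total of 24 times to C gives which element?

Tracing C → I → … returns to C after 4 steps, so C lies in a 4-cycle (C, I, D, J).
Since the cycle has length 4, φ^24 acts on it the same as φ^0 (24 mod 4 = 0).
So φ^24(C) = C.

C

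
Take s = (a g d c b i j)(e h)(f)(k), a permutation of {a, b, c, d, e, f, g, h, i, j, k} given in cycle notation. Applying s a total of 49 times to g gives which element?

g

g lies in the 7-cycle (a g d c b i j).
Powers repeat with period 7 on this cycle, and 49 mod 7 = 0, so s^49(g) = s^0(g).
So s^49(g) = g.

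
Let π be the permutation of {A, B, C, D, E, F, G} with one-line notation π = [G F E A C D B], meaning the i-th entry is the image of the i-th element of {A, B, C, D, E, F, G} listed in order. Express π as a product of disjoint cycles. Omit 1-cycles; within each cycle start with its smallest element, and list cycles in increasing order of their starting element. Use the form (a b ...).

Iterating π from A gives A → G → B → F → D → A; that is the 5-cycle (A G B F D).
Repeating from the next unused element and collecting all non-trivial cycles gives (A G B F D)(C E).

(A G B F D)(C E)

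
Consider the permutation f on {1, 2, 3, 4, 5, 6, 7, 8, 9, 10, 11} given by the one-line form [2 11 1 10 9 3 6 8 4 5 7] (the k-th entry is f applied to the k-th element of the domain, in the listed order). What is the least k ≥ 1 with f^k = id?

Writing f as disjoint cycles, the cycle lengths are 6, 4, 1.
The order is lcm(6, 4) = 12.

12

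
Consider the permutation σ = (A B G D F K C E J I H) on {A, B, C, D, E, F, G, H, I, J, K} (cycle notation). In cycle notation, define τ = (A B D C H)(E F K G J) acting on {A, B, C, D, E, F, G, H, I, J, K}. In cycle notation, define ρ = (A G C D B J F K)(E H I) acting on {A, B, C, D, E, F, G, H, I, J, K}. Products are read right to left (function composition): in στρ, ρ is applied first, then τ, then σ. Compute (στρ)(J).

(στρ)(J) = σ(τ(ρ(J))). ρ(J) = F, then τ(F) = K, then σ(K) = C, so the result is C.

C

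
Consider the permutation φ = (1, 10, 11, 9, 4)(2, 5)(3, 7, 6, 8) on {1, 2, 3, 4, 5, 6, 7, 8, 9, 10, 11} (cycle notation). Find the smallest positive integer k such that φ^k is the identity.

20

The disjoint cycles have lengths 5, 4, 2.
The order of φ is the least common multiple of its cycle lengths: lcm(5, 4, 2) = 20.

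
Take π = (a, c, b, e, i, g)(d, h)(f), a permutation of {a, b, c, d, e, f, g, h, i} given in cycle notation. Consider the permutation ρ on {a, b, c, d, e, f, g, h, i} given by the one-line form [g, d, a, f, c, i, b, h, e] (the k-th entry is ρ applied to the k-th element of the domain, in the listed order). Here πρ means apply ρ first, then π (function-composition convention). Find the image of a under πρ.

ρ(a) = g, then π(g) = a; composing gives (πρ)(a) = a.

a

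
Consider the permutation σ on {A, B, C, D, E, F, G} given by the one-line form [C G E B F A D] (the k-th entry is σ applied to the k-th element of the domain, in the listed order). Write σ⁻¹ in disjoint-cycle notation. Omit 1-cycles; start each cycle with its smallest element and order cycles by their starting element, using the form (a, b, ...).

(A, F, E, C)(B, D, G)

First write σ in disjoint cycles: (A, C, E, F)(B, G, D).
Reversing each cycle (and rotating so the smallest element leads) gives σ⁻¹ = (A, F, E, C)(B, D, G).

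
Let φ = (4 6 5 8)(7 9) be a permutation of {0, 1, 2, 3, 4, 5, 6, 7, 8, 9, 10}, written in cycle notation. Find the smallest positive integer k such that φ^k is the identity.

4

The disjoint cycles have lengths 4, 2, 1, 1, 1, 1, 1.
The order is lcm(4, 2) = 4.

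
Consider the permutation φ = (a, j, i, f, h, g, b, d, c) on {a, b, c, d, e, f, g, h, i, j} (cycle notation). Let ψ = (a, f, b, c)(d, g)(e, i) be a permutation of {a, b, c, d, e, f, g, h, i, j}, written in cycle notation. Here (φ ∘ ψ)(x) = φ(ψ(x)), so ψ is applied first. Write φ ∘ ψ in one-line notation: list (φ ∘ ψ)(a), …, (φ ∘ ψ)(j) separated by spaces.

(φ ∘ ψ)(x) = φ(ψ(x)). Computing each image: φ(ψ(a)) = φ(f) = h, φ(ψ(b)) = φ(c) = a, φ(ψ(c)) = φ(a) = j, φ(ψ(d)) = φ(g) = b, φ(ψ(e)) = φ(i) = f, φ(ψ(f)) = φ(b) = d, φ(ψ(g)) = φ(d) = c, φ(ψ(h)) = φ(h) = g, φ(ψ(i)) = φ(e) = e, φ(ψ(j)) = φ(j) = i.
Hence φ ∘ ψ = [h a j b f d c g e i].

h a j b f d c g e i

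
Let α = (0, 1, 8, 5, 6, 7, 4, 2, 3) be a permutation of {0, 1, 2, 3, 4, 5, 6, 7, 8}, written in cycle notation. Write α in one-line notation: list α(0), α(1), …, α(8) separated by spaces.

Reading each image from the cycles: 0↦1, 1↦8, 2↦3, 3↦0, 4↦2, 5↦6, 6↦7, 7↦4, 8↦5.
Listing these in domain order gives 1 8 3 0 2 6 7 4 5.

1 8 3 0 2 6 7 4 5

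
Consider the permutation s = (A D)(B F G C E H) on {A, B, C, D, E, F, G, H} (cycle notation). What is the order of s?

6

The disjoint cycles have lengths 6, 2.
The order is lcm(6, 2) = 6.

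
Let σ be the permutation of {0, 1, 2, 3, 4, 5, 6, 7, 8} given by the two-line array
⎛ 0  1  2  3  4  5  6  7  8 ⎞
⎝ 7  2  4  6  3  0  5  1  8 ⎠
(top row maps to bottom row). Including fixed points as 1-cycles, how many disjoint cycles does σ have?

2

The cycle decomposition is (0 7 1 2 4 3 6 5)(8), which has 2 cycles (counting 1-cycles).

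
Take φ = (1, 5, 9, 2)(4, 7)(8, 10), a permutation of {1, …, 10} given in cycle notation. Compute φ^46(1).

9

1 lies in the 4-cycle (1, 5, 9, 2).
Powers repeat with period 4 on this cycle, and 46 mod 4 = 2, so φ^46(1) = φ^2(1).
Stepping 2 places around the cycle: 1 → 5 → 9.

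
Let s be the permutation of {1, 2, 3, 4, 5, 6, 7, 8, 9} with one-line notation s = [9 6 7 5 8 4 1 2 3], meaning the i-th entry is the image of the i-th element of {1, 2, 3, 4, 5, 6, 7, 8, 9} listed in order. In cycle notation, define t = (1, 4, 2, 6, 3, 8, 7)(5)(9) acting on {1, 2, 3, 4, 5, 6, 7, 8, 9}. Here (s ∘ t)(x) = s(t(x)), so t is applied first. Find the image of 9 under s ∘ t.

3

t(9) = 9, then s(9) = 3; composing gives (s ∘ t)(9) = 3.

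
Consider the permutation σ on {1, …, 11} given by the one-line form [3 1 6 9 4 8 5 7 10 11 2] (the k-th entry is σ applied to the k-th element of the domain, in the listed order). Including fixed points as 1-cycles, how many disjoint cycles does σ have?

1

The cycle decomposition is (1 3 6 8 7 5 4 9 10 11 2), which has 1 cycle (counting 1-cycles).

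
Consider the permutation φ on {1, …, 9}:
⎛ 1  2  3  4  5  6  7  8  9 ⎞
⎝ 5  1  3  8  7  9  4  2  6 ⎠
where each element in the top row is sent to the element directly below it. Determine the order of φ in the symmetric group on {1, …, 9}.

Writing φ as disjoint cycles, the cycle lengths are 6, 2, 1.
The order is lcm(6, 2) = 6.

6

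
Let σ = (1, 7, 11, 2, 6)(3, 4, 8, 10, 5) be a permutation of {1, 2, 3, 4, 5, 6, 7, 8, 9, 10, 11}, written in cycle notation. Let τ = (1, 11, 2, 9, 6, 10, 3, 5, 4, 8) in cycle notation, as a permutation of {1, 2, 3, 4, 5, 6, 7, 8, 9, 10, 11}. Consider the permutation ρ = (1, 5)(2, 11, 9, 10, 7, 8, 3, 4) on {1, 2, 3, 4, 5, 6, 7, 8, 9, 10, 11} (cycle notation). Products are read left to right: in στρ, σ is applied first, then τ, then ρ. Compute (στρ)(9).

6

Apply the permutations in order: σ(9) = 9, then τ(9) = 6, then ρ(6) = 6. So (στρ)(9) = 6.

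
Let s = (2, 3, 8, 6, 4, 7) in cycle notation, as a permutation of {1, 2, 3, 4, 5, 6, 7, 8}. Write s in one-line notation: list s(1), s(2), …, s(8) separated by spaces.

Each element maps to the next entry in its cycle (wrapping to the front): 1↦1, 2↦3, 3↦8, 4↦7, 5↦5, 6↦4, 7↦2, 8↦6.
Listing these in domain order gives 1 3 8 7 5 4 2 6.

1 3 8 7 5 4 2 6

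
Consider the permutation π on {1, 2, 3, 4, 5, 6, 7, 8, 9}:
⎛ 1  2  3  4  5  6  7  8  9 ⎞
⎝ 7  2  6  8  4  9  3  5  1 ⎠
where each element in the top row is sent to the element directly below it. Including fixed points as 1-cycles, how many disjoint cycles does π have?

The cycle decomposition is (1, 7, 3, 6, 9)(2)(4, 8, 5), which has 3 cycles (counting 1-cycles).

3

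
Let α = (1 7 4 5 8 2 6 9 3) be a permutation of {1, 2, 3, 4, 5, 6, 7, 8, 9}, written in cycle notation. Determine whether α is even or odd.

The cycle lengths are 9.
A cycle of length ℓ contributes ℓ−1 transpositions, so α is a product of 8 transpositions — even.

even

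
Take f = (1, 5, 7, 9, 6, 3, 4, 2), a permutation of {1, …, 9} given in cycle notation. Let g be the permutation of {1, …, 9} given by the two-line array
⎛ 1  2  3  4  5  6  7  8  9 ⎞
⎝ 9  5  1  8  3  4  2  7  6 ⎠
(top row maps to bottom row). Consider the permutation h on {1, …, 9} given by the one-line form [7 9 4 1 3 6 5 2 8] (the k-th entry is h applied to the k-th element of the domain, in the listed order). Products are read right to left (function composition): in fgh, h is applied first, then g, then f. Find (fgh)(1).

1

(fgh)(1) = f(g(h(1))). h(1) = 7, then g(7) = 2, then f(2) = 1, so the result is 1.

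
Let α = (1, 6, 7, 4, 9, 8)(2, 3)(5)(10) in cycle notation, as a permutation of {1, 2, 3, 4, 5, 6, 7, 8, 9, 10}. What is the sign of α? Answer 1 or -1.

The cycle lengths are 6, 2, 1, 1.
A cycle is odd iff its length is even; α has 2 even-length cycles, so sgn(α) = (−1)^2 and α is even.

1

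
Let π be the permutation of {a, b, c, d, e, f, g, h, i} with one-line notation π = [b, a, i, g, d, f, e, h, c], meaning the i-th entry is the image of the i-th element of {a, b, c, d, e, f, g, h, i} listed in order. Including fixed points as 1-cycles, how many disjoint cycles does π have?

5

The cycle decomposition is (a b)(c i)(d g e)(f)(h), which has 5 cycles (counting 1-cycles).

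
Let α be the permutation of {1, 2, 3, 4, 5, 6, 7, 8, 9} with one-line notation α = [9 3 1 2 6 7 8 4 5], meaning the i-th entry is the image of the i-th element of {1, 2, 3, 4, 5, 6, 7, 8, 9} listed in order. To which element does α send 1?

9

1 is element number 1 of the domain, and entry number 1 of the one-line form is 9, so α(1) = 9.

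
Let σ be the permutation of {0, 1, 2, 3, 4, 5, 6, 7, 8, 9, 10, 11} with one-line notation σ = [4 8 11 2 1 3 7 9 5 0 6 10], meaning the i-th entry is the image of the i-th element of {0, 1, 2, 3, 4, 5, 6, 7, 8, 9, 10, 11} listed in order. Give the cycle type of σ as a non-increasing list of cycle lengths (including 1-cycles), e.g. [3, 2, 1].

[12]

The disjoint cycles are (0, 4, 1, 8, 5, 3, 2, 11, 10, 6, 7, 9), with lengths 12 in non-increasing order.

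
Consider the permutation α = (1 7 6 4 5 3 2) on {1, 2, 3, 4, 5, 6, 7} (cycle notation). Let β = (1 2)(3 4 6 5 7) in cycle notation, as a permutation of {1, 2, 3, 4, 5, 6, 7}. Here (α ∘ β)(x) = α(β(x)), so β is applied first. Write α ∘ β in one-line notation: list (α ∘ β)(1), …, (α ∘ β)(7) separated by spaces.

For each element, apply β then α: 1 → 2 → 1; 2 → 1 → 7; 3 → 4 → 5; 4 → 6 → 4; 5 → 7 → 6; 6 → 5 → 3; 7 → 3 → 2.
So α ∘ β in one-line form is 1 7 5 4 6 3 2.

1 7 5 4 6 3 2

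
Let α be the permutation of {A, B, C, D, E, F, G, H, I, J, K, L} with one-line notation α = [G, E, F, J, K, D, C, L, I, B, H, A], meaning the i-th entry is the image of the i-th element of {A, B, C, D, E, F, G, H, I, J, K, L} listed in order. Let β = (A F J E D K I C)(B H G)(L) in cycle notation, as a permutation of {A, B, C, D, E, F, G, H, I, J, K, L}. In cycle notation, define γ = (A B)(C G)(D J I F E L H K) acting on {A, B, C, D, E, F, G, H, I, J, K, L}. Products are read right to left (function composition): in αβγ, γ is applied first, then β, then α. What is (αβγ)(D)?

K

Apply the permutations in order: γ(D) = J, then β(J) = E, then α(E) = K. So (αβγ)(D) = K.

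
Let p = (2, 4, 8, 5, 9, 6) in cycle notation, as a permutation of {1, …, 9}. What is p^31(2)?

2 lies in the 6-cycle (2, 4, 8, 5, 9, 6).
Since the cycle has length 6, p^31 acts on it the same as p^1 (31 mod 6 = 1).
Stepping 1 place around the cycle: 2 → 4.

4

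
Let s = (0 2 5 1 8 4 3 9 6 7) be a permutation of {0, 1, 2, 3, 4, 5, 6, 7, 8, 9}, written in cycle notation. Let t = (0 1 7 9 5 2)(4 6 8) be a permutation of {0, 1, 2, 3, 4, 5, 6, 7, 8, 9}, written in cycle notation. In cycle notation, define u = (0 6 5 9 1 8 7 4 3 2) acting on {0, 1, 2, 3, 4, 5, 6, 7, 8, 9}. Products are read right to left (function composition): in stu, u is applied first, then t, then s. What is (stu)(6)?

5

Chase 6: u(6) = 5; t(5) = 2; s(2) = 5. Hence (stu)(6) = 5.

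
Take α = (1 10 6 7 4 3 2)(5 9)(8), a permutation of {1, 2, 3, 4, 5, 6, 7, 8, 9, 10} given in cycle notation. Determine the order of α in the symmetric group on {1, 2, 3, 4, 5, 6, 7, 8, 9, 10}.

14

The disjoint cycles have lengths 7, 2, 1.
The order is lcm(7, 2) = 14.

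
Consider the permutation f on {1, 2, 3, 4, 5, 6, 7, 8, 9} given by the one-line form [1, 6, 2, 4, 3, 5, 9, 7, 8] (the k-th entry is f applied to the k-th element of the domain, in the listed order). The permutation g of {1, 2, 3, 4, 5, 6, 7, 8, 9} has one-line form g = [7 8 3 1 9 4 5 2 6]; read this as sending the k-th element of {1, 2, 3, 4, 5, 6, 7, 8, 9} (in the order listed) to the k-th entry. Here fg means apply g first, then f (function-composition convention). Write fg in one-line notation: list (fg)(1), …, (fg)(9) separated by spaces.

(fg)(x) = f(g(x)). Computing each image: f(g(1)) = f(7) = 9, f(g(2)) = f(8) = 7, f(g(3)) = f(3) = 2, f(g(4)) = f(1) = 1, f(g(5)) = f(9) = 8, f(g(6)) = f(4) = 4, f(g(7)) = f(5) = 3, f(g(8)) = f(2) = 6, f(g(9)) = f(6) = 5.
Hence fg = [9 7 2 1 8 4 3 6 5].

9 7 2 1 8 4 3 6 5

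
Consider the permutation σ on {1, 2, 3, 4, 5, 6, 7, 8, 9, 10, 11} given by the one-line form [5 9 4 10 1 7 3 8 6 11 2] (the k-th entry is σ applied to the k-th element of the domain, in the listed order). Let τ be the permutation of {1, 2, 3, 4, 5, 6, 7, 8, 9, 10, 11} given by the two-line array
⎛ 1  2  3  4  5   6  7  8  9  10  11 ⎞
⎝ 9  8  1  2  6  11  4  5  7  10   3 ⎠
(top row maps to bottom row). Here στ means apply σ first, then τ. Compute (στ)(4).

First apply σ: σ(4) = 10, then τ(10) = 10. Thus (στ)(4) = 10.

10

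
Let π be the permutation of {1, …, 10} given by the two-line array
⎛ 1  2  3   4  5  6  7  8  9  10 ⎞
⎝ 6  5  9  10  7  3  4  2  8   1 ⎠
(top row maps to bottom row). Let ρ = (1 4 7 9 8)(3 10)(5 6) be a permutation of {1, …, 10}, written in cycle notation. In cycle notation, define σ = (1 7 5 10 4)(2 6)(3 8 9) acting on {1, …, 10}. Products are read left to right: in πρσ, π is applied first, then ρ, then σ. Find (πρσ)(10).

(πρσ)(10) = σ(ρ(π(10))). π(10) = 1, then ρ(1) = 4, then σ(4) = 1, so the result is 1.

1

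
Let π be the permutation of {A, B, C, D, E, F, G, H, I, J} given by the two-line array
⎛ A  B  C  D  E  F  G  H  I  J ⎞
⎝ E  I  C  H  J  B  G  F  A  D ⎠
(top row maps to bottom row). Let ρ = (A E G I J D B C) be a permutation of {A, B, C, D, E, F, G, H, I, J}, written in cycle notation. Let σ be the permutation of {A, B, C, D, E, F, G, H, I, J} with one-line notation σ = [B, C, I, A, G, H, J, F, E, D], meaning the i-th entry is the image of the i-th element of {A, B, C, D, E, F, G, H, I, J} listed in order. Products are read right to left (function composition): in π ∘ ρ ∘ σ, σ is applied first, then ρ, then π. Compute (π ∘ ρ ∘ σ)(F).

F

(π ∘ ρ ∘ σ)(F) = π(ρ(σ(F))). σ(F) = H, then ρ(H) = H, then π(H) = F, so the result is F.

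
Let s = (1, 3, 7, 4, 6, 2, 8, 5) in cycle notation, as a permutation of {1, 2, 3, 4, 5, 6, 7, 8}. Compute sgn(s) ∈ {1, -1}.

The cycle lengths are 8.
A cycle is odd iff its length is even; s has 1 even-length cycle, so sgn(s) = (−1)^1 and s is odd.

-1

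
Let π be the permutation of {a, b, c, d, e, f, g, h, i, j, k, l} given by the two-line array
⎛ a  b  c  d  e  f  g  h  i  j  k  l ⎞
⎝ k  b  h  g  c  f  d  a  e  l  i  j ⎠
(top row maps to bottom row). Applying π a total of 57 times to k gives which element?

Tracing k → i → … returns to k after 6 steps, so k lies in a 6-cycle (a k i e c h).
On a 6-cycle, π^6 is the identity, so π^57 = π^3 there (57 ≡ 3 mod 6).
Advancing 3 steps from k: k → i → e → c.

c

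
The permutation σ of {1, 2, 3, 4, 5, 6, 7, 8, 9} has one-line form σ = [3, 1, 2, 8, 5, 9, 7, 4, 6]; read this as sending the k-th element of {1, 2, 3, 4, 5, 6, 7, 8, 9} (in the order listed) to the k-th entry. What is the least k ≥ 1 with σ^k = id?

Writing σ as disjoint cycles, the cycle lengths are 3, 2, 2, 1, 1.
Since disjoint cycles commute, ord(σ) = lcm(3, 2, 2) = 6.

6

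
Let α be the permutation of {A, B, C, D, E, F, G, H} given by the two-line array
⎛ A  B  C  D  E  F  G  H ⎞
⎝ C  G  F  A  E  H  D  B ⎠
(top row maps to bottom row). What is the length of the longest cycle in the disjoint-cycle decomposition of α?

Decomposing into disjoint cycles gives (A, C, F, H, B, G, D); the longest has length 7.

7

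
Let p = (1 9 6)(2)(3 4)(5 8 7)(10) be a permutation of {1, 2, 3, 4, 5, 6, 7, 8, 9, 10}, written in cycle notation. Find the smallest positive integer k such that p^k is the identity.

6

The disjoint cycles have lengths 3, 3, 2, 1, 1.
Since disjoint cycles commute, ord(p) = lcm(3, 3, 2) = 6.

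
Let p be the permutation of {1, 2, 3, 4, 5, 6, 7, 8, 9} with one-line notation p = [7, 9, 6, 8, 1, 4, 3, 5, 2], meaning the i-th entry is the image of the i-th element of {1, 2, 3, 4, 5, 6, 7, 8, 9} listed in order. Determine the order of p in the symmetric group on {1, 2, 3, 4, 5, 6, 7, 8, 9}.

Decomposing into disjoint cycles gives cycle lengths 7, 2.
Since disjoint cycles commute, ord(p) = lcm(7, 2) = 14.

14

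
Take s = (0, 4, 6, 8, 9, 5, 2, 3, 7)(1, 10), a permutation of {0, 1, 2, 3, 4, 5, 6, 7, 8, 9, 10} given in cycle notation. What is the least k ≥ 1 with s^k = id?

The cycle type of s is (9, 2).
Since disjoint cycles commute, ord(s) = lcm(9, 2) = 18.

18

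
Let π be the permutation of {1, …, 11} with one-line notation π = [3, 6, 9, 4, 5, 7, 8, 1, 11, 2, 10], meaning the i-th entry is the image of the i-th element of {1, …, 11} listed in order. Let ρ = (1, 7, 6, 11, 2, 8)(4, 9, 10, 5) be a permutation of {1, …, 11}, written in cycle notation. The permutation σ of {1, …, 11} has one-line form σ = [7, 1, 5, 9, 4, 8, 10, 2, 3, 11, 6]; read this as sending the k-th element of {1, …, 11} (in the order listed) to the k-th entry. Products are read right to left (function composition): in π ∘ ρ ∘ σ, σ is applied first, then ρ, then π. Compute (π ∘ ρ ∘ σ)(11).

10

Apply the permutations in order: σ(11) = 6, then ρ(6) = 11, then π(11) = 10. So (π ∘ ρ ∘ σ)(11) = 10.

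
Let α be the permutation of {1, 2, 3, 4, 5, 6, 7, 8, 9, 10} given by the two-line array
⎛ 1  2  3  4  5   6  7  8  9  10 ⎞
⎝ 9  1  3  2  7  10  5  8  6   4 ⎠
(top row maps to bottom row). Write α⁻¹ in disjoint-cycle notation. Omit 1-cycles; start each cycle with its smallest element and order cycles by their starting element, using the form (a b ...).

First write α in disjoint cycles: (1 9 6 10 4 2)(5 7).
The inverse reverses every cycle; in canonical form, α⁻¹ = (1 2 4 10 6 9)(5 7).

(1 2 4 10 6 9)(5 7)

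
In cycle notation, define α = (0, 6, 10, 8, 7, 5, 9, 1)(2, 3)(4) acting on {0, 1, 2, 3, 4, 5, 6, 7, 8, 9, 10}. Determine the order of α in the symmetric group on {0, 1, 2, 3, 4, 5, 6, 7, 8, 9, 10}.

8

The cycle type of α is (8, 2, 1).
The order is lcm(8, 2) = 8.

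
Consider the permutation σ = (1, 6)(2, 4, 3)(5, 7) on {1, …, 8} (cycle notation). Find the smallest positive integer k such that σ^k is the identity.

The cycle type of σ is (3, 2, 2, 1).
The order of σ is the least common multiple of its cycle lengths: lcm(3, 2, 2) = 6.

6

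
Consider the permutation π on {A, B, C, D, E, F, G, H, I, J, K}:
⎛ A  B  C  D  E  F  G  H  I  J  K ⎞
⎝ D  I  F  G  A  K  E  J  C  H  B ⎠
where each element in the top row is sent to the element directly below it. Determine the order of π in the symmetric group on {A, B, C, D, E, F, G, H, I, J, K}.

20

Decomposing into disjoint cycles gives cycle lengths 5, 4, 2.
Since disjoint cycles commute, ord(π) = lcm(5, 4, 2) = 20.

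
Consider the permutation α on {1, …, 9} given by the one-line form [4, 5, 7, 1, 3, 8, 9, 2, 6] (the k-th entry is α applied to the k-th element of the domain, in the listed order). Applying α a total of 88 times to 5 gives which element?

6

Tracing 5 → 3 → … returns to 5 after 7 steps, so 5 lies in a 7-cycle (2 5 3 7 9 6 8).
On a 7-cycle, α^7 is the identity, so α^88 = α^4 there (88 ≡ 4 mod 7).
Advancing 4 steps from 5: 5 → 3 → 7 → 9 → 6.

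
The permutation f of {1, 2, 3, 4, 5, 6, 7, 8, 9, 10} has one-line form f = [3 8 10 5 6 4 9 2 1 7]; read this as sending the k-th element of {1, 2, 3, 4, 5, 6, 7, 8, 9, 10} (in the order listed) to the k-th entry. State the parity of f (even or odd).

In disjoint-cycle form the cycle lengths are 5, 3, 2.
A cycle is odd iff its length is even; f has 1 even-length cycle, so sgn(f) = (−1)^1 and f is odd.

odd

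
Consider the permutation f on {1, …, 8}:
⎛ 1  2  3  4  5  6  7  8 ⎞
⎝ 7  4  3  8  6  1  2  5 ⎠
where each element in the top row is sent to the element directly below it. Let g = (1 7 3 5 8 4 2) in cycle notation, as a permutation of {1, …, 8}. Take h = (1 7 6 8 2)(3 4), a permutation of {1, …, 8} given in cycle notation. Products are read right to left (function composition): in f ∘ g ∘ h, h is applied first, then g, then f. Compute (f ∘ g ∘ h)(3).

4

(f ∘ g ∘ h)(3) = f(g(h(3))). h(3) = 4, then g(4) = 2, then f(2) = 4, so the result is 4.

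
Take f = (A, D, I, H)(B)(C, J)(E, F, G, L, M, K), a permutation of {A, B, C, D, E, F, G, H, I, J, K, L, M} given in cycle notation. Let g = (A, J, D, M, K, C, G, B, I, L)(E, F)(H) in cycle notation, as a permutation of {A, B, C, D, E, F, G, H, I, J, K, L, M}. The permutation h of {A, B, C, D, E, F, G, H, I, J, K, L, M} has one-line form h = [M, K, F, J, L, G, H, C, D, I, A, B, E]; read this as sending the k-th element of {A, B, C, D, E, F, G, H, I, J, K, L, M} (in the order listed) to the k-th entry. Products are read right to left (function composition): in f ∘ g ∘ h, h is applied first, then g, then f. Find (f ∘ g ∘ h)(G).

A

Chase G: h(G) = H; g(H) = H; f(H) = A. Hence (f ∘ g ∘ h)(G) = A.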